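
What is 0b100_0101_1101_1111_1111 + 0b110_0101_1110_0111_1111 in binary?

0b10101011110001111110

Add column by column in base 2, right to left:
  1+1 = 0 carry 1
  1+1+1 = 1 carry 1
  1+1+1 = 1 carry 1
  1+1+1 = 1 carry 1
  1+1+1 = 1 carry 1
  1+1+1 = 1 carry 1
  1+1+1 = 1 carry 1
  1+0+1 = 0 carry 1
  1+0+1 = 0 carry 1
  0+1+1 = 0 carry 1
  1+1+1 = 1 carry 1
  1+1+1 = 1 carry 1
  1+1+1 = 1 carry 1
  0+0+1 = 1
  1+1 = 0 carry 1
  0+0+1 = 1
  0+0 = 0
  0+1 = 1
  1+1 = 0 carry 1
  final carry 1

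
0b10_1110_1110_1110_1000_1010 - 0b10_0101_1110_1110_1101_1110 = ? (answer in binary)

Subtract column by column in base 2:
  0-0 → 0
  1-1 → 0
  0-1 → 1 (borrow)
  1-1-1 → 1 (borrow)
  0-1-1 → 0 (borrow)
  0-0-1 → 1 (borrow)
  0-1-1 → 0 (borrow)
  1-1-1 → 1 (borrow)
  0-0-1 → 1 (borrow)
  1-1-1 → 1 (borrow)
  1-1-1 → 1 (borrow)
  1-1-1 → 1 (borrow)
  0-0-1 → 1 (borrow)
  1-1-1 → 1 (borrow)
  1-1-1 → 1 (borrow)
  1-1-1 → 1 (borrow)
  0-1-1 → 0 (borrow)
  1-0-1 → 0
  1-1 → 0
  1-0 → 1
  0-0 → 0
  1-1 → 0

0b10001111111110101100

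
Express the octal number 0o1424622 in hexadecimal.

Each octal digit is 3 bits: 1=001 4=100 2=010 4=100 6=110 2=010 2=010.
Group the bits into nibbles: 0110 0010 1001 1001 0010 → 62992.

0x62992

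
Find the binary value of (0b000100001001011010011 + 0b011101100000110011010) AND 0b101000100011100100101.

Add column by column in base 2, right to left:
  1+0 = 1
  1+1 = 0 carry 1
  0+0+1 = 1
  0+1 = 1
  1+1 = 0 carry 1
  0+0+1 = 1
  1+0 = 1
  1+1 = 0 carry 1
  0+1+1 = 0 carry 1
  1+0+1 = 0 carry 1
  0+0+1 = 1
  0+0 = 0
  1+0 = 1
  0+0 = 0
  0+1 = 1
  0+1 = 1
  0+0 = 0
  1+1 = 0 carry 1
  0+1+1 = 0 carry 1
  0+1+1 = 0 carry 1
  final carry 1
Sum = 0b100001101010001101101; now AND with 0b101000100011100100101:
  100001101010001101101
& 101000100011100100101
= 100000100010000100101

0b100000100010000100101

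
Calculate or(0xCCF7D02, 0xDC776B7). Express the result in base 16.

OR each hex digit independently (no carries):
  C|D=D, C|C=C, F|7=F, 7|7=7, D|6=F, 0|B=B, 2|7=7

0xDCF7FB7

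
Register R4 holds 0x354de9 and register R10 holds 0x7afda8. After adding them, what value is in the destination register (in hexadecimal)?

0xb04b91

Add column by column in base 16, right to left:
  9+8 = 1 carry 1
  e+a+1 = 9 carry 1
  d+d+1 = b carry 1
  4+f+1 = 4 carry 1
  5+a+1 = 0 carry 1
  3+7+1 = b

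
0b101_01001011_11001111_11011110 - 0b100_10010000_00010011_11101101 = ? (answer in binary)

Subtract column by column in base 2:
  0-1 → 1 (borrow)
  1-0-1 → 0
  1-1 → 0
  1-1 → 0
  1-0 → 1
  0-1 → 1 (borrow)
  1-1-1 → 1 (borrow)
  1-1-1 → 1 (borrow)
  1-1-1 → 1 (borrow)
  1-1-1 → 1 (borrow)
  1-0-1 → 0
  1-0 → 1
  0-1 → 1 (borrow)
  0-0-1 → 1 (borrow)
  1-0-1 → 0
  1-0 → 1
  1-0 → 1
  1-0 → 1
  0-0 → 0
  1-0 → 1
  0-1 → 1 (borrow)
  0-0-1 → 1 (borrow)
  1-0-1 → 0
  0-1 → 1 (borrow)
  1-0-1 → 0
  0-0 → 0
  1-1 → 0

0b101110111011101111110001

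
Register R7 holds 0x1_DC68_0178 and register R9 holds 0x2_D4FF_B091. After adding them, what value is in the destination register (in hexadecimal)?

Add column by column in base 16, right to left:
  8+1 = 9
  7+9 = 0 carry 1
  1+0+1 = 2
  0+B = B
  8+F = 7 carry 1
  6+F+1 = 6 carry 1
  C+4+1 = 1 carry 1
  D+D+1 = B carry 1
  1+2+1 = 4

0x4B167B209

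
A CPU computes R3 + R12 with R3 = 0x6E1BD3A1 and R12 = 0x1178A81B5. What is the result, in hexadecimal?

0x185A65556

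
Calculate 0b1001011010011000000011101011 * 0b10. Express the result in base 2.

Multiply each base-2 digit by 2, carrying:
  1×2 = 2 → write 0 carry 1
  1×2+1 = 3 → write 1 carry 1
  0×2+1 = 1 → write 1
  1×2 = 2 → write 0 carry 1
  0×2+1 = 1 → write 1
  1×2 = 2 → write 0 carry 1
  1×2+1 = 3 → write 1 carry 1
  1×2+1 = 3 → write 1 carry 1
  0×2+1 = 1 → write 1
  0×2 = 0 → write 0
  0×2 = 0 → write 0
  0×2 = 0 → write 0
  0×2 = 0 → write 0
  0×2 = 0 → write 0
  0×2 = 0 → write 0
  1×2 = 2 → write 0 carry 1
  1×2+1 = 3 → write 1 carry 1
  0×2+1 = 1 → write 1
  0×2 = 0 → write 0
  1×2 = 2 → write 0 carry 1
  0×2+1 = 1 → write 1
  1×2 = 2 → write 0 carry 1
  1×2+1 = 3 → write 1 carry 1
  0×2+1 = 1 → write 1
  1×2 = 2 → write 0 carry 1
  0×2+1 = 1 → write 1
  0×2 = 0 → write 0
  1×2 = 2 → write 0 carry 1
  remaining carry: 1

0b10010110100110000000111010110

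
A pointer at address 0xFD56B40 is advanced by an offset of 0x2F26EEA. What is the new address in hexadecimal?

0x12C7DA2A

Add column by column in base 16, right to left:
  0+A = A
  4+E = 2 carry 1
  B+E+1 = A carry 1
  6+6+1 = D
  5+2 = 7
  D+F = C carry 1
  F+2+1 = 2 carry 1
  final carry 1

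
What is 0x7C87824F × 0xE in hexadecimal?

0x6CF692052

Multiply each base-16 digit by 14, carrying:
  F×14 = 210 → write 2 carry 13
  4×14+13 = 69 → write 5 carry 4
  2×14+4 = 32 → write 0 carry 2
  8×14+2 = 114 → write 2 carry 7
  7×14+7 = 105 → write 9 carry 6
  8×14+6 = 118 → write 6 carry 7
  C×14+7 = 175 → write F carry 10
  7×14+10 = 108 → write C carry 6
  remaining carry: 6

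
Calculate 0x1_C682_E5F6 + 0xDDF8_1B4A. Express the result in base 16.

Add column by column in base 16, right to left:
  6+A = 0 carry 1
  F+4+1 = 4 carry 1
  5+B+1 = 1 carry 1
  E+1+1 = 0 carry 1
  2+8+1 = B
  8+F = 7 carry 1
  6+D+1 = 4 carry 1
  C+D+1 = A carry 1
  1+0+1 = 2

0x2A47B0140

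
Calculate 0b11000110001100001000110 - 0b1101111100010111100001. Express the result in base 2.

Subtract column by column in base 2:
  0-1 → 1 (borrow)
  1-0-1 → 0
  1-0 → 1
  0-0 → 0
  0-0 → 0
  0-1 → 1 (borrow)
  1-1-1 → 1 (borrow)
  0-1-1 → 0 (borrow)
  0-1-1 → 0 (borrow)
  0-0-1 → 1 (borrow)
  0-1-1 → 0 (borrow)
  1-0-1 → 0
  1-0 → 1
  0-0 → 0
  0-1 → 1 (borrow)
  0-1-1 → 0 (borrow)
  1-1-1 → 1 (borrow)
  1-1-1 → 1 (borrow)
  0-1-1 → 0 (borrow)
  0-0-1 → 1 (borrow)
  0-1-1 → 0 (borrow)
  1-1-1 → 1 (borrow)
  1-0-1 → 0

0b1010110101001001100101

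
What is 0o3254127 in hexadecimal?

Each octal digit is 3 bits: 3=011 2=010 5=101 4=100 1=001 2=010 7=111.
Group the bits into nibbles: 1101 0101 1000 0101 0111 → D5857.

0xD5857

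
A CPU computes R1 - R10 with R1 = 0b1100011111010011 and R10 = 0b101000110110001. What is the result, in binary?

Subtract column by column in base 2:
  1-1 → 0
  1-0 → 1
  0-0 → 0
  0-0 → 0
  1-1 → 0
  0-1 → 1 (borrow)
  1-0-1 → 0
  1-1 → 0
  1-1 → 0
  1-0 → 1
  1-0 → 1
  0-0 → 0
  0-1 → 1 (borrow)
  0-0-1 → 1 (borrow)
  1-1-1 → 1 (borrow)
  1-0-1 → 0

0b111011000100010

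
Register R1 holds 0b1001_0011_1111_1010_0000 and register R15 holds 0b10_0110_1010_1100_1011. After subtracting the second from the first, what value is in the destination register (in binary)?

Subtract column by column in base 2:
  0-1 → 1 (borrow)
  0-1-1 → 0 (borrow)
  0-0-1 → 1 (borrow)
  0-1-1 → 0 (borrow)
  0-0-1 → 1 (borrow)
  1-0-1 → 0
  0-1 → 1 (borrow)
  1-1-1 → 1 (borrow)
  1-0-1 → 0
  1-1 → 0
  1-0 → 1
  1-1 → 0
  1-0 → 1
  1-1 → 0
  0-1 → 1 (borrow)
  0-0-1 → 1 (borrow)
  1-0-1 → 0
  0-1 → 1 (borrow)
  0-0-1 → 1 (borrow)
  1-0-1 → 0

0b1101101010011010101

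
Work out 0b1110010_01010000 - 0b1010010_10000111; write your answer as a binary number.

Subtract column by column in base 2:
  0-1 → 1 (borrow)
  0-1-1 → 0 (borrow)
  0-1-1 → 0 (borrow)
  0-0-1 → 1 (borrow)
  1-0-1 → 0
  0-0 → 0
  1-0 → 1
  0-1 → 1 (borrow)
  0-0-1 → 1 (borrow)
  1-1-1 → 1 (borrow)
  0-0-1 → 1 (borrow)
  0-0-1 → 1 (borrow)
  1-1-1 → 1 (borrow)
  1-0-1 → 0
  1-1 → 0

0b1111111001001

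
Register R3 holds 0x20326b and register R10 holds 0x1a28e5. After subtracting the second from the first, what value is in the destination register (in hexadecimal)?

0x60986

Subtract column by column in base 16:
  b-5 → 6
  6-e → 8 (borrow)
  2-8-1 → 9 (borrow)
  3-2-1 → 0
  0-a → 6 (borrow)
  2-1-1 → 0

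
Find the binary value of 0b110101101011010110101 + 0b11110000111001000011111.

0b100100110100100011010100

Add column by column in base 2, right to left:
  1+1 = 0 carry 1
  0+1+1 = 0 carry 1
  1+1+1 = 1 carry 1
  0+1+1 = 0 carry 1
  1+1+1 = 1 carry 1
  1+0+1 = 0 carry 1
  0+0+1 = 1
  1+0 = 1
  0+0 = 0
  1+1 = 0 carry 1
  1+0+1 = 0 carry 1
  0+0+1 = 1
  1+1 = 0 carry 1
  0+1+1 = 0 carry 1
  1+1+1 = 1 carry 1
  1+0+1 = 0 carry 1
  0+0+1 = 1
  1+0 = 1
  0+0 = 0
  1+1 = 0 carry 1
  1+1+1 = 1 carry 1
  0+1+1 = 0 carry 1
  0+1+1 = 0 carry 1
  final carry 1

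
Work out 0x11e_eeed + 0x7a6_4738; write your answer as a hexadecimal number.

0x8c53625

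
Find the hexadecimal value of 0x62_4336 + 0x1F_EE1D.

0x823153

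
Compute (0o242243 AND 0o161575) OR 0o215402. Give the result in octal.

0o255443

0o242243 AND 0o161575 = 0o040041.
Then OR with 0o215402.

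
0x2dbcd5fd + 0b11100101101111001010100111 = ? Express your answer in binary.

0b110001010100111100100010100100

0x2dbcd5fd = 0b101101101111001101010111111101 in binary.
Add column by column in base 2, right to left:
  1+1 = 0 carry 1
  0+1+1 = 0 carry 1
  1+1+1 = 1 carry 1
  1+0+1 = 0 carry 1
  1+0+1 = 0 carry 1
  1+1+1 = 1 carry 1
  1+0+1 = 0 carry 1
  1+1+1 = 1 carry 1
  1+0+1 = 0 carry 1
  0+1+1 = 0 carry 1
  1+0+1 = 0 carry 1
  0+0+1 = 1
  1+1 = 0 carry 1
  0+1+1 = 0 carry 1
  1+1+1 = 1 carry 1
  1+1+1 = 1 carry 1
  0+0+1 = 1
  0+1 = 1
  1+1 = 0 carry 1
  1+0+1 = 0 carry 1
  1+1+1 = 1 carry 1
  1+0+1 = 0 carry 1
  0+0+1 = 1
  1+1 = 0 carry 1
  1+1+1 = 1 carry 1
  0+1+1 = 0 carry 1
  1+0+1 = 0 carry 1
  1+0+1 = 0 carry 1
  0+0+1 = 1
  1+0 = 1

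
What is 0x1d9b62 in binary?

0b111011001101101100010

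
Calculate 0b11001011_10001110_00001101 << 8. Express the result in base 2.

Left shift by 8: append 8 zero bits.

0b11001011100011100000110100000000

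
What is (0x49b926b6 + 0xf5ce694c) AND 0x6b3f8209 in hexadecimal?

Add column by column in base 16, right to left:
  6+c = 2 carry 1
  b+4+1 = 0 carry 1
  6+9+1 = 0 carry 1
  2+6+1 = 9
  9+e = 7 carry 1
  b+c+1 = 8 carry 1
  9+5+1 = f
  4+f = 3 carry 1
  final carry 1
Sum = 0x13f879002; now AND with 0x6b3f8209:
  1&0=0, 3&6=2, f&b=b, 8&3=0, 7&f=7, 9&8=8, 0&2=0, 0&0=0, 2&9=0

0x2b078000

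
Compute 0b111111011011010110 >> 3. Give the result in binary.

0b111111011011010

Right shift by 3: drop the 3 least-significant bits.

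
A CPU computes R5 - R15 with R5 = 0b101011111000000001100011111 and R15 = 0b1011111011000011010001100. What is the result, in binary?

0b11111111100111110010010011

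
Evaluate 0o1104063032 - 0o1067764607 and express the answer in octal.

0o14076223

Subtract column by column in base 8:
  2-7 → 3 (borrow)
  3-0-1 → 2
  0-6 → 2 (borrow)
  3-4-1 → 6 (borrow)
  6-6-1 → 7 (borrow)
  0-7-1 → 0 (borrow)
  4-7-1 → 4 (borrow)
  0-6-1 → 1 (borrow)
  1-0-1 → 0
  1-1 → 0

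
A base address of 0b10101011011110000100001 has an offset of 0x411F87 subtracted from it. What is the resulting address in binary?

0x411F87 = 0b10000010001111110000111 in binary.
Subtract column by column in base 2:
  1-1 → 0
  0-1 → 1 (borrow)
  0-1-1 → 0 (borrow)
  0-0-1 → 1 (borrow)
  0-0-1 → 1 (borrow)
  1-0-1 → 0
  0-0 → 0
  0-1 → 1 (borrow)
  0-1-1 → 0 (borrow)
  0-1-1 → 0 (borrow)
  1-1-1 → 1 (borrow)
  1-1-1 → 1 (borrow)
  1-1-1 → 1 (borrow)
  1-0-1 → 0
  0-0 → 0
  1-0 → 1
  1-1 → 0
  0-0 → 0
  1-0 → 1
  0-0 → 0
  1-0 → 1
  0-0 → 0
  1-1 → 0

0b101001001110010011010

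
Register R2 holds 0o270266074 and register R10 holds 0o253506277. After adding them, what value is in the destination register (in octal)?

0o543774373

Add column by column in base 8, right to left:
  4+7 = 3 carry 1
  7+7+1 = 7 carry 1
  0+2+1 = 3
  6+6 = 4 carry 1
  6+0+1 = 7
  2+5 = 7
  0+3 = 3
  7+5 = 4 carry 1
  2+2+1 = 5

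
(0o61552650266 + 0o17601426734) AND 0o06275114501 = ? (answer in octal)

0o254014000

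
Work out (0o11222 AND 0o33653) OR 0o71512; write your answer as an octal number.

0o71712

0o11222 AND 0o33653 = 0o11202.
Then OR with 0o71512.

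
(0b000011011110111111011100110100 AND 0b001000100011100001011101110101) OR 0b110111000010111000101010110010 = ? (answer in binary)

0b000011011110111111011100110100 AND 0b001000100011100001011101110101 = 0b000000000010100001011100110100.
Then OR with 0b110111000010111000101010110010.

0b110111000010111001111110110110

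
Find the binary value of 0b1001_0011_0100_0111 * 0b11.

0b11011100111010101

Multiply each base-2 digit by 3, carrying:
  1×3 = 3 → write 1 carry 1
  1×3+1 = 4 → write 0 carry 2
  1×3+2 = 5 → write 1 carry 2
  0×3+2 = 2 → write 0 carry 1
  0×3+1 = 1 → write 1
  0×3 = 0 → write 0
  1×3 = 3 → write 1 carry 1
  0×3+1 = 1 → write 1
  1×3 = 3 → write 1 carry 1
  1×3+1 = 4 → write 0 carry 2
  0×3+2 = 2 → write 0 carry 1
  0×3+1 = 1 → write 1
  1×3 = 3 → write 1 carry 1
  0×3+1 = 1 → write 1
  0×3 = 0 → write 0
  1×3 = 3 → write 1 carry 1
  remaining carry: 1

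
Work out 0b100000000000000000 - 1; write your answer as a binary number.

0b11111111111111111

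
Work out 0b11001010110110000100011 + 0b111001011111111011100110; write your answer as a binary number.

0b1010010110110101100001001

Add column by column in base 2, right to left:
  1+0 = 1
  1+1 = 0 carry 1
  0+1+1 = 0 carry 1
  0+0+1 = 1
  0+0 = 0
  1+1 = 0 carry 1
  0+1+1 = 0 carry 1
  0+1+1 = 0 carry 1
  0+0+1 = 1
  0+1 = 1
  1+1 = 0 carry 1
  1+1+1 = 1 carry 1
  0+1+1 = 0 carry 1
  1+1+1 = 1 carry 1
  1+1+1 = 1 carry 1
  0+1+1 = 0 carry 1
  1+1+1 = 1 carry 1
  0+0+1 = 1
  1+1 = 0 carry 1
  0+0+1 = 1
  0+0 = 0
  1+1 = 0 carry 1
  1+1+1 = 1 carry 1
  0+1+1 = 0 carry 1
  final carry 1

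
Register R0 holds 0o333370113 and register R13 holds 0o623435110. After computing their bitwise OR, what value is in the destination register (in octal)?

OR each oct digit independently (no carries):
  3|6=7, 3|2=3, 3|3=3, 3|4=7, 7|3=7, 0|5=5, 1|1=1, 1|1=1, 3|0=3

0o733775113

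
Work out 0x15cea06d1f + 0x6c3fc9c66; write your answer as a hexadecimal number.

0x1c929d0985

Add column by column in base 16, right to left:
  f+6 = 5 carry 1
  1+6+1 = 8
  d+c = 9 carry 1
  6+9+1 = 0 carry 1
  0+c+1 = d
  a+f = 9 carry 1
  e+3+1 = 2 carry 1
  c+c+1 = 9 carry 1
  5+6+1 = c
  1+0 = 1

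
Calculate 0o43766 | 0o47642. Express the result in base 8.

OR each oct digit independently (no carries):
  4|4=4, 3|7=7, 7|6=7, 6|4=6, 6|2=6

0o47766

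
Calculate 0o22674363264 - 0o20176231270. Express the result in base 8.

Subtract column by column in base 8:
  4-0 → 4
  6-7 → 7 (borrow)
  2-2-1 → 7 (borrow)
  3-1-1 → 1
  6-3 → 3
  3-2 → 1
  4-6 → 6 (borrow)
  7-7-1 → 7 (borrow)
  6-1-1 → 4
  2-0 → 2
  2-2 → 0

0o2476131774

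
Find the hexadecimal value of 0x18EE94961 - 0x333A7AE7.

0x15BAECE7A

Subtract column by column in base 16:
  1-7 → A (borrow)
  6-E-1 → 7 (borrow)
  9-A-1 → E (borrow)
  4-7-1 → C (borrow)
  9-A-1 → E (borrow)
  E-3-1 → A
  E-3 → B
  8-3 → 5
  1-0 → 1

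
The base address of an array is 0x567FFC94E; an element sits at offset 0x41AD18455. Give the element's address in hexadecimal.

0x982D14DA3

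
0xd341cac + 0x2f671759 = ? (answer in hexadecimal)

Add column by column in base 16, right to left:
  c+9 = 5 carry 1
  a+5+1 = 0 carry 1
  c+7+1 = 4 carry 1
  1+1+1 = 3
  4+7 = b
  3+6 = 9
  d+f = c carry 1
  0+2+1 = 3

0x3c9b3405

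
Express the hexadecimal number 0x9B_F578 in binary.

Expand each hex digit to 4 bits: 9=1001 B=1011 F=1111 5=0101 7=0111 8=1000.

0b100110111111010101111000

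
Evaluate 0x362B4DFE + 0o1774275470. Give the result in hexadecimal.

0x461CC936

0o1774275470 = 0xFF17B38 in hexadecimal.
Add column by column in base 16, right to left:
  E+8 = 6 carry 1
  F+3+1 = 3 carry 1
  D+B+1 = 9 carry 1
  4+7+1 = C
  B+1 = C
  2+F = 1 carry 1
  6+F+1 = 6 carry 1
  3+0+1 = 4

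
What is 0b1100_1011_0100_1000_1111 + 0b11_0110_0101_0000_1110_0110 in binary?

0b10000110000010101110101

Add column by column in base 2, right to left:
  1+0 = 1
  1+1 = 0 carry 1
  1+1+1 = 1 carry 1
  1+0+1 = 0 carry 1
  0+0+1 = 1
  0+1 = 1
  0+1 = 1
  1+1 = 0 carry 1
  0+0+1 = 1
  0+0 = 0
  1+0 = 1
  0+0 = 0
  1+1 = 0 carry 1
  1+0+1 = 0 carry 1
  0+1+1 = 0 carry 1
  1+0+1 = 0 carry 1
  0+0+1 = 1
  0+1 = 1
  1+1 = 0 carry 1
  1+0+1 = 0 carry 1
  0+1+1 = 0 carry 1
  0+1+1 = 0 carry 1
  final carry 1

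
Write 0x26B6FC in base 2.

0b1001101011011011111100

Expand each hex digit to 4 bits: 2=0010 6=0110 B=1011 6=0110 F=1111 C=1100.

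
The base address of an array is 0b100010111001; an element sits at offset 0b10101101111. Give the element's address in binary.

Add column by column in base 2, right to left:
  1+1 = 0 carry 1
  0+1+1 = 0 carry 1
  0+1+1 = 0 carry 1
  1+1+1 = 1 carry 1
  1+0+1 = 0 carry 1
  1+1+1 = 1 carry 1
  0+1+1 = 0 carry 1
  1+0+1 = 0 carry 1
  0+1+1 = 0 carry 1
  0+0+1 = 1
  0+1 = 1
  1+0 = 1

0b111000101000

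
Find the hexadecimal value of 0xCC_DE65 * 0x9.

0x733D18D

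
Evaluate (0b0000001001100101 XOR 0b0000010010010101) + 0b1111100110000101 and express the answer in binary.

First 0b0000001001100101 XOR 0b0000010010010101 = 0b0000011011110000.
Add column by column in base 2, right to left:
  0+1 = 1
  0+0 = 0
  0+1 = 1
  0+0 = 0
  1+0 = 1
  1+0 = 1
  1+0 = 1
  1+1 = 0 carry 1
  0+1+1 = 0 carry 1
  1+0+1 = 0 carry 1
  1+0+1 = 0 carry 1
  0+1+1 = 0 carry 1
  0+1+1 = 0 carry 1
  0+1+1 = 0 carry 1
  0+1+1 = 0 carry 1
  0+1+1 = 0 carry 1
  final carry 1

0b10000000001110101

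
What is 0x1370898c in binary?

Expand each hex digit to 4 bits: 1=0001 3=0011 7=0111 0=0000 8=1000 9=1001 8=1000 c=1100.

0b10011011100001000100110001100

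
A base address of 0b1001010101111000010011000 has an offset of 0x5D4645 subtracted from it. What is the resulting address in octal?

0b1001010101111000010011000 = 0o112570230 in octal.
0x5D4645 = 0o27243105 in octal.
Subtract column by column in base 8:
  0-5 → 3 (borrow)
  3-0-1 → 2
  2-1 → 1
  0-3 → 5 (borrow)
  7-4-1 → 2
  5-2 → 3
  2-7 → 3 (borrow)
  1-2-1 → 6 (borrow)
  1-0-1 → 0

0o63325123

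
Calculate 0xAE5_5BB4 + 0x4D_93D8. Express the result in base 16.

0xB32EF8C

Add column by column in base 16, right to left:
  4+8 = C
  B+D = 8 carry 1
  B+3+1 = F
  5+9 = E
  5+D = 2 carry 1
  E+4+1 = 3 carry 1
  A+0+1 = B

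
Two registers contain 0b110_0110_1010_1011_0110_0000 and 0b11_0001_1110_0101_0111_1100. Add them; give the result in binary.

0b100110001001000011011100

Add column by column in base 2, right to left:
  0+0 = 0
  0+0 = 0
  0+1 = 1
  0+1 = 1
  0+1 = 1
  1+1 = 0 carry 1
  1+1+1 = 1 carry 1
  0+0+1 = 1
  1+1 = 0 carry 1
  1+0+1 = 0 carry 1
  0+1+1 = 0 carry 1
  1+0+1 = 0 carry 1
  0+0+1 = 1
  1+1 = 0 carry 1
  0+1+1 = 0 carry 1
  1+1+1 = 1 carry 1
  0+1+1 = 0 carry 1
  1+0+1 = 0 carry 1
  1+0+1 = 0 carry 1
  0+0+1 = 1
  0+1 = 1
  1+1 = 0 carry 1
  1+0+1 = 0 carry 1
  final carry 1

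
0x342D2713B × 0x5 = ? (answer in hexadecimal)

0x104E1C3627

Multiply each base-16 digit by 5, carrying:
  B×5 = 55 → write 7 carry 3
  3×5+3 = 18 → write 2 carry 1
  1×5+1 = 6 → write 6
  7×5 = 35 → write 3 carry 2
  2×5+2 = 12 → write C
  D×5 = 65 → write 1 carry 4
  2×5+4 = 14 → write E
  4×5 = 20 → write 4 carry 1
  3×5+1 = 16 → write 0 carry 1
  remaining carry: 1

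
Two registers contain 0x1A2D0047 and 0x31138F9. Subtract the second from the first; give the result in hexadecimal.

Subtract column by column in base 16:
  7-9 → E (borrow)
  4-F-1 → 4 (borrow)
  0-8-1 → 7 (borrow)
  0-3-1 → C (borrow)
  D-1-1 → B
  2-1 → 1
  A-3 → 7
  1-0 → 1

0x171BC74E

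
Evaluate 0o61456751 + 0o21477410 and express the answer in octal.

Add column by column in base 8, right to left:
  1+0 = 1
  5+1 = 6
  7+4 = 3 carry 1
  6+7+1 = 6 carry 1
  5+7+1 = 5 carry 1
  4+4+1 = 1 carry 1
  1+1+1 = 3
  6+2 = 0 carry 1
  final carry 1

0o103156361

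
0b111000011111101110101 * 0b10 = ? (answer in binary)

0b1110000111111011101010

Multiply each base-2 digit by 2, carrying:
  1×2 = 2 → write 0 carry 1
  0×2+1 = 1 → write 1
  1×2 = 2 → write 0 carry 1
  0×2+1 = 1 → write 1
  1×2 = 2 → write 0 carry 1
  1×2+1 = 3 → write 1 carry 1
  1×2+1 = 3 → write 1 carry 1
  0×2+1 = 1 → write 1
  1×2 = 2 → write 0 carry 1
  1×2+1 = 3 → write 1 carry 1
  1×2+1 = 3 → write 1 carry 1
  1×2+1 = 3 → write 1 carry 1
  1×2+1 = 3 → write 1 carry 1
  1×2+1 = 3 → write 1 carry 1
  0×2+1 = 1 → write 1
  0×2 = 0 → write 0
  0×2 = 0 → write 0
  0×2 = 0 → write 0
  1×2 = 2 → write 0 carry 1
  1×2+1 = 3 → write 1 carry 1
  1×2+1 = 3 → write 1 carry 1
  remaining carry: 1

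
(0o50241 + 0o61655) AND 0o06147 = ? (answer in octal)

0o2106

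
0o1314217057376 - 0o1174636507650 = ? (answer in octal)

Subtract column by column in base 8:
  6-0 → 6
  7-5 → 2
  3-6 → 5 (borrow)
  7-7-1 → 7 (borrow)
  5-0-1 → 4
  0-5 → 3 (borrow)
  7-6-1 → 0
  1-3 → 6 (borrow)
  2-6-1 → 3 (borrow)
  4-4-1 → 7 (borrow)
  1-7-1 → 1 (borrow)
  3-1-1 → 1
  1-1 → 0

0o117360347526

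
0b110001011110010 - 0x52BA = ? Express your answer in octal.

0b110001011110010 = 0o61362 in octal.
0x52BA = 0o51272 in octal.
Subtract column by column in base 8:
  2-2 → 0
  6-7 → 7 (borrow)
  3-2-1 → 0
  1-1 → 0
  6-5 → 1

0o10070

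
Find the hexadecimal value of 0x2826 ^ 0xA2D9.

0x8AFF

XOR each hex digit independently (no carries):
  2^A=8, 8^2=A, 2^D=F, 6^9=F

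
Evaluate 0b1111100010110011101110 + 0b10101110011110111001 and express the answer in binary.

0b10010010001010010100111

Add column by column in base 2, right to left:
  0+1 = 1
  1+0 = 1
  1+0 = 1
  1+1 = 0 carry 1
  0+1+1 = 0 carry 1
  1+1+1 = 1 carry 1
  1+0+1 = 0 carry 1
  1+1+1 = 1 carry 1
  0+1+1 = 0 carry 1
  0+1+1 = 0 carry 1
  1+1+1 = 1 carry 1
  1+0+1 = 0 carry 1
  0+0+1 = 1
  1+1 = 0 carry 1
  0+1+1 = 0 carry 1
  0+1+1 = 0 carry 1
  0+0+1 = 1
  1+1 = 0 carry 1
  1+0+1 = 0 carry 1
  1+1+1 = 1 carry 1
  1+0+1 = 0 carry 1
  1+0+1 = 0 carry 1
  final carry 1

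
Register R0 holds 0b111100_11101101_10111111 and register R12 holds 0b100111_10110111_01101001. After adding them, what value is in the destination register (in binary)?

Add column by column in base 2, right to left:
  1+1 = 0 carry 1
  1+0+1 = 0 carry 1
  1+0+1 = 0 carry 1
  1+1+1 = 1 carry 1
  1+0+1 = 0 carry 1
  1+1+1 = 1 carry 1
  0+1+1 = 0 carry 1
  1+0+1 = 0 carry 1
  1+1+1 = 1 carry 1
  0+1+1 = 0 carry 1
  1+1+1 = 1 carry 1
  1+0+1 = 0 carry 1
  0+1+1 = 0 carry 1
  1+1+1 = 1 carry 1
  1+0+1 = 0 carry 1
  1+1+1 = 1 carry 1
  0+1+1 = 0 carry 1
  0+1+1 = 0 carry 1
  1+1+1 = 1 carry 1
  1+0+1 = 0 carry 1
  1+0+1 = 0 carry 1
  1+1+1 = 1 carry 1
  final carry 1

0b11001001010010100101000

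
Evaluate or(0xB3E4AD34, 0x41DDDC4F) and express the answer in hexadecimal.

0xF3FDFD7F

OR each hex digit independently (no carries):
  B|4=F, 3|1=3, E|D=F, 4|D=D, A|D=F, D|C=D, 3|4=7, 4|F=F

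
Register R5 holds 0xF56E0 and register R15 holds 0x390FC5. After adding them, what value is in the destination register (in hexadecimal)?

0x4866A5

Add column by column in base 16, right to left:
  0+5 = 5
  E+C = A carry 1
  6+F+1 = 6 carry 1
  5+0+1 = 6
  F+9 = 8 carry 1
  0+3+1 = 4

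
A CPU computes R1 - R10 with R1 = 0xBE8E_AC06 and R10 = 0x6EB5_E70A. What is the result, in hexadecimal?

Subtract column by column in base 16:
  6-A → C (borrow)
  0-0-1 → F (borrow)
  C-7-1 → 4
  A-E → C (borrow)
  E-5-1 → 8
  8-B → D (borrow)
  E-E-1 → F (borrow)
  B-6-1 → 4

0x4FD8C4FC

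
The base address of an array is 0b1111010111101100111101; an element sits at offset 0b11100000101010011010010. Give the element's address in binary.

0b101011011101000000001111

Add column by column in base 2, right to left:
  1+0 = 1
  0+1 = 1
  1+0 = 1
  1+0 = 1
  1+1 = 0 carry 1
  1+0+1 = 0 carry 1
  0+1+1 = 0 carry 1
  0+1+1 = 0 carry 1
  1+0+1 = 0 carry 1
  1+0+1 = 0 carry 1
  0+1+1 = 0 carry 1
  1+0+1 = 0 carry 1
  1+1+1 = 1 carry 1
  1+0+1 = 0 carry 1
  1+1+1 = 1 carry 1
  0+0+1 = 1
  1+0 = 1
  0+0 = 0
  1+0 = 1
  1+0 = 1
  1+1 = 0 carry 1
  1+1+1 = 1 carry 1
  0+1+1 = 0 carry 1
  final carry 1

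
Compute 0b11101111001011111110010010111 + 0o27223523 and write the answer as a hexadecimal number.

0x1E4323EA

0b11101111001011111110010010111 = 0x1DE5FC97 in hexadecimal.
0o27223523 = 0x5D2753 in hexadecimal.
Add column by column in base 16, right to left:
  7+3 = A
  9+5 = E
  C+7 = 3 carry 1
  F+2+1 = 2 carry 1
  5+D+1 = 3 carry 1
  E+5+1 = 4 carry 1
  D+0+1 = E
  1+0 = 1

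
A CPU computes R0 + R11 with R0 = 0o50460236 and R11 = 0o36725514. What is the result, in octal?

Add column by column in base 8, right to left:
  6+4 = 2 carry 1
  3+1+1 = 5
  2+5 = 7
  0+5 = 5
  6+2 = 0 carry 1
  4+7+1 = 4 carry 1
  0+6+1 = 7
  5+3 = 0 carry 1
  final carry 1

0o107405752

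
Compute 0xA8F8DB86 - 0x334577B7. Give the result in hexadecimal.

Subtract column by column in base 16:
  6-7 → F (borrow)
  8-B-1 → C (borrow)
  B-7-1 → 3
  D-7 → 6
  8-5 → 3
  F-4 → B
  8-3 → 5
  A-3 → 7

0x75B363CF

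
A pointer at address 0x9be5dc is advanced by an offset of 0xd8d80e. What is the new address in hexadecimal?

0x174bdea

Add column by column in base 16, right to left:
  c+e = a carry 1
  d+0+1 = e
  5+8 = d
  e+d = b carry 1
  b+8+1 = 4 carry 1
  9+d+1 = 7 carry 1
  final carry 1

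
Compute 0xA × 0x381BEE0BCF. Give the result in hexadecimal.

0x231174C7616

Multiply each base-16 digit by 10, carrying:
  F×10 = 150 → write 6 carry 9
  C×10+9 = 129 → write 1 carry 8
  B×10+8 = 118 → write 6 carry 7
  0×10+7 = 7 → write 7
  E×10 = 140 → write C carry 8
  E×10+8 = 148 → write 4 carry 9
  B×10+9 = 119 → write 7 carry 7
  1×10+7 = 17 → write 1 carry 1
  8×10+1 = 81 → write 1 carry 5
  3×10+5 = 35 → write 3 carry 2
  remaining carry: 2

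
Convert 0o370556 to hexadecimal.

0x1F16E

Each octal digit is 3 bits: 3=011 7=111 0=000 5=101 5=101 6=110.
Group the bits into nibbles: 0001 1111 0001 0110 1110 → 1F16E.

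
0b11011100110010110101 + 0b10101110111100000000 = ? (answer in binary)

0b110001011101110110101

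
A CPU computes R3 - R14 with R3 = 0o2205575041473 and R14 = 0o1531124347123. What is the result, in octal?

Subtract column by column in base 8:
  3-3 → 0
  7-2 → 5
  4-1 → 3
  1-7 → 2 (borrow)
  4-4-1 → 7 (borrow)
  0-3-1 → 4 (borrow)
  5-4-1 → 0
  7-2 → 5
  5-1 → 4
  5-1 → 4
  0-3 → 5 (borrow)
  2-5-1 → 4 (borrow)
  2-1-1 → 0

0o454450472350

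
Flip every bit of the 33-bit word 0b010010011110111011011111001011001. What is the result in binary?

Invert each bit: 010010011110111011011111001011001 → 101101100001000100100000110100110.

0b101101100001000100100000110100110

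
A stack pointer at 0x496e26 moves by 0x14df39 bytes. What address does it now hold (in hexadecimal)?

0x5e4d5f

Add column by column in base 16, right to left:
  6+9 = f
  2+3 = 5
  e+f = d carry 1
  6+d+1 = 4 carry 1
  9+4+1 = e
  4+1 = 5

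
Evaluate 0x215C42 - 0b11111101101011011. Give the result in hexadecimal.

0b11111101101011011 = 0x1FB5B in hexadecimal.
Subtract column by column in base 16:
  2-B → 7 (borrow)
  4-5-1 → E (borrow)
  C-B-1 → 0
  5-F → 6 (borrow)
  1-1-1 → F (borrow)
  2-0-1 → 1

0x1F60E7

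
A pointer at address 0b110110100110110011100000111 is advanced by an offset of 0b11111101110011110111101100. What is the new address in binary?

0b1010110010101010010011110011

Add column by column in base 2, right to left:
  1+0 = 1
  1+0 = 1
  1+1 = 0 carry 1
  0+1+1 = 0 carry 1
  0+0+1 = 1
  0+1 = 1
  0+1 = 1
  0+1 = 1
  1+1 = 0 carry 1
  1+0+1 = 0 carry 1
  1+1+1 = 1 carry 1
  0+1+1 = 0 carry 1
  0+1+1 = 0 carry 1
  1+1+1 = 1 carry 1
  1+0+1 = 0 carry 1
  0+0+1 = 1
  1+1 = 0 carry 1
  1+1+1 = 1 carry 1
  0+1+1 = 0 carry 1
  0+0+1 = 1
  1+1 = 0 carry 1
  0+1+1 = 0 carry 1
  1+1+1 = 1 carry 1
  1+1+1 = 1 carry 1
  0+1+1 = 0 carry 1
  1+1+1 = 1 carry 1
  1+0+1 = 0 carry 1
  final carry 1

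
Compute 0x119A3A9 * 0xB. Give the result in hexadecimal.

0xC1A0843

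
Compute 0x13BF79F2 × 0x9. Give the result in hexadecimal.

0xB1BB4982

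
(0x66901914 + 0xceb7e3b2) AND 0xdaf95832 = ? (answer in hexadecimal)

0x10415802

Add column by column in base 16, right to left:
  4+2 = 6
  1+b = c
  9+3 = c
  1+e = f
  0+7 = 7
  9+b = 4 carry 1
  6+e+1 = 5 carry 1
  6+c+1 = 3 carry 1
  final carry 1
Sum = 0x13547fcc6; now AND with 0xdaf95832:
  1&0=0, 3&d=1, 5&a=0, 4&f=4, 7&9=1, f&5=5, c&8=8, c&3=0, 6&2=2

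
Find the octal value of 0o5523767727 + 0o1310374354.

Add column by column in base 8, right to left:
  7+4 = 3 carry 1
  2+5+1 = 0 carry 1
  7+3+1 = 3 carry 1
  7+4+1 = 4 carry 1
  6+7+1 = 6 carry 1
  7+3+1 = 3 carry 1
  3+0+1 = 4
  2+1 = 3
  5+3 = 0 carry 1
  5+1+1 = 7

0o7034364303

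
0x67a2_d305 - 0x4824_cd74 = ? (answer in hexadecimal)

Subtract column by column in base 16:
  5-4 → 1
  0-7 → 9 (borrow)
  3-d-1 → 5 (borrow)
  d-c-1 → 0
  2-4 → e (borrow)
  a-2-1 → 7
  7-8 → f (borrow)
  6-4-1 → 1

0x1f7e0591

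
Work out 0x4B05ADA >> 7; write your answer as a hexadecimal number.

0x960B5

7 bits is not a whole number of base-16 digits; in binary: 100101100000101101011011010 >> 7 = 10010110000010110101.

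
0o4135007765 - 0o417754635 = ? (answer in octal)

0o3515033130

Subtract column by column in base 8:
  5-5 → 0
  6-3 → 3
  7-6 → 1
  7-4 → 3
  0-5 → 3 (borrow)
  0-7-1 → 0 (borrow)
  5-7-1 → 5 (borrow)
  3-1-1 → 1
  1-4 → 5 (borrow)
  4-0-1 → 3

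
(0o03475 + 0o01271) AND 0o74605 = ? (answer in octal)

0o4604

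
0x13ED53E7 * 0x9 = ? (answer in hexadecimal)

Multiply each base-16 digit by 9, carrying:
  7×9 = 63 → write F carry 3
  E×9+3 = 129 → write 1 carry 8
  3×9+8 = 35 → write 3 carry 2
  5×9+2 = 47 → write F carry 2
  D×9+2 = 119 → write 7 carry 7
  E×9+7 = 133 → write 5 carry 8
  3×9+8 = 35 → write 3 carry 2
  1×9+2 = 11 → write B

0xB357F31F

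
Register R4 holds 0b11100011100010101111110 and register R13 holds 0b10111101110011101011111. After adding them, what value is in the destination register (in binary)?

0b110100001010110011011101

Add column by column in base 2, right to left:
  0+1 = 1
  1+1 = 0 carry 1
  1+1+1 = 1 carry 1
  1+1+1 = 1 carry 1
  1+1+1 = 1 carry 1
  1+0+1 = 0 carry 1
  1+1+1 = 1 carry 1
  0+0+1 = 1
  1+1 = 0 carry 1
  0+1+1 = 0 carry 1
  1+1+1 = 1 carry 1
  0+0+1 = 1
  0+0 = 0
  0+1 = 1
  1+1 = 0 carry 1
  1+1+1 = 1 carry 1
  1+0+1 = 0 carry 1
  0+1+1 = 0 carry 1
  0+1+1 = 0 carry 1
  0+1+1 = 0 carry 1
  1+1+1 = 1 carry 1
  1+0+1 = 0 carry 1
  1+1+1 = 1 carry 1
  final carry 1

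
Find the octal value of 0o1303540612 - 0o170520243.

0o1113020347

Subtract column by column in base 8:
  2-3 → 7 (borrow)
  1-4-1 → 4 (borrow)
  6-2-1 → 3
  0-0 → 0
  4-2 → 2
  5-5 → 0
  3-0 → 3
  0-7 → 1 (borrow)
  3-1-1 → 1
  1-0 → 1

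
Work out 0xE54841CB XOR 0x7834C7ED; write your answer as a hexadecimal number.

0x9D7C8626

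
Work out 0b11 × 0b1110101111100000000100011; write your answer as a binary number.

0b101100001110100000001101001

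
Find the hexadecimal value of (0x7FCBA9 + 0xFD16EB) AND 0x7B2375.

Add column by column in base 16, right to left:
  9+B = 4 carry 1
  A+E+1 = 9 carry 1
  B+6+1 = 2 carry 1
  C+1+1 = E
  F+D = C carry 1
  7+F+1 = 7 carry 1
  final carry 1
Sum = 0x17CE294; now AND with 0x7B2375:
  1&0=0, 7&7=7, C&B=8, E&2=2, 2&3=2, 9&7=1, 4&5=4

0x782214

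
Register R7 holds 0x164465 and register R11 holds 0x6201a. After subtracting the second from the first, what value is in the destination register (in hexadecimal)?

Subtract column by column in base 16:
  5-a → b (borrow)
  6-1-1 → 4
  4-0 → 4
  4-2 → 2
  6-6 → 0
  1-0 → 1

0x10244b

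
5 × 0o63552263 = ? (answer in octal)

0o402423577

Multiply each base-8 digit by 5, carrying:
  3×5 = 15 → write 7 carry 1
  6×5+1 = 31 → write 7 carry 3
  2×5+3 = 13 → write 5 carry 1
  2×5+1 = 11 → write 3 carry 1
  5×5+1 = 26 → write 2 carry 3
  5×5+3 = 28 → write 4 carry 3
  3×5+3 = 18 → write 2 carry 2
  6×5+2 = 32 → write 0 carry 4
  remaining carry: 4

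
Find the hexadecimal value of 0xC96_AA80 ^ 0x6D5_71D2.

0xA43DB52

XOR each hex digit independently (no carries):
  C^6=A, 9^D=4, 6^5=3, A^7=D, A^1=B, 8^D=5, 0^2=2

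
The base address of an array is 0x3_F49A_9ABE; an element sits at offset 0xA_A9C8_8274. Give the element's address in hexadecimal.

0xE9E631D32

Add column by column in base 16, right to left:
  E+4 = 2 carry 1
  B+7+1 = 3 carry 1
  A+2+1 = D
  9+8 = 1 carry 1
  A+8+1 = 3 carry 1
  9+C+1 = 6 carry 1
  4+9+1 = E
  F+A = 9 carry 1
  3+A+1 = E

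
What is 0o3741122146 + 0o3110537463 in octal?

Add column by column in base 8, right to left:
  6+3 = 1 carry 1
  4+6+1 = 3 carry 1
  1+4+1 = 6
  2+7 = 1 carry 1
  2+3+1 = 6
  1+5 = 6
  1+0 = 1
  4+1 = 5
  7+1 = 0 carry 1
  3+3+1 = 7

0o7051661631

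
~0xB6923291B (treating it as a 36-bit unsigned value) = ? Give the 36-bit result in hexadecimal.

0x496DCD6E4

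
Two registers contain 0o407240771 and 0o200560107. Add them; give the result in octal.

0o610021100

Add column by column in base 8, right to left:
  1+7 = 0 carry 1
  7+0+1 = 0 carry 1
  7+1+1 = 1 carry 1
  0+0+1 = 1
  4+6 = 2 carry 1
  2+5+1 = 0 carry 1
  7+0+1 = 0 carry 1
  0+0+1 = 1
  4+2 = 6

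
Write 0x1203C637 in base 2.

0b10010000000111100011000110111

Expand each hex digit to 4 bits: 1=0001 2=0010 0=0000 3=0011 C=1100 6=0110 3=0011 7=0111.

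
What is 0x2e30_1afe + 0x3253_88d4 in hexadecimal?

0x6083a3d2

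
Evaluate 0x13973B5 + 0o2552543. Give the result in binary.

0b1010001000100100100011000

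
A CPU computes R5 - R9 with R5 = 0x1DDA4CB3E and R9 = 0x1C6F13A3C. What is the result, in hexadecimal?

Subtract column by column in base 16:
  E-C → 2
  3-3 → 0
  B-A → 1
  C-3 → 9
  4-1 → 3
  A-F → B (borrow)
  D-6-1 → 6
  D-C → 1
  1-1 → 0

0x16B39102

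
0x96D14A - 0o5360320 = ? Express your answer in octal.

0x96D14A = 0o45550512 in octal.
Subtract column by column in base 8:
  2-0 → 2
  1-2 → 7 (borrow)
  5-3-1 → 1
  0-0 → 0
  5-6 → 7 (borrow)
  5-3-1 → 1
  5-5 → 0
  4-0 → 4

0o40170172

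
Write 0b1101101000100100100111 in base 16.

Group the bits into nibbles: 0011 0110 1000 1001 0010 0111 → 368927.

0x368927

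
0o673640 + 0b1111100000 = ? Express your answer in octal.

0b1111100000 = 0o1740 in octal.
Add column by column in base 8, right to left:
  0+0 = 0
  4+4 = 0 carry 1
  6+7+1 = 6 carry 1
  3+1+1 = 5
  7+0 = 7
  6+0 = 6

0o675600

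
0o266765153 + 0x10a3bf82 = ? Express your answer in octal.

0o2337724755

0x10a3bf82 = 0o2050737602 in octal.
Add column by column in base 8, right to left:
  3+2 = 5
  5+0 = 5
  1+6 = 7
  5+7 = 4 carry 1
  6+3+1 = 2 carry 1
  7+7+1 = 7 carry 1
  6+0+1 = 7
  6+5 = 3 carry 1
  2+0+1 = 3
  0+2 = 2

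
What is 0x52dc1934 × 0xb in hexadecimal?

Multiply each base-16 digit by 11, carrying:
  4×11 = 44 → write c carry 2
  3×11+2 = 35 → write 3 carry 2
  9×11+2 = 101 → write 5 carry 6
  1×11+6 = 17 → write 1 carry 1
  c×11+1 = 133 → write 5 carry 8
  d×11+8 = 151 → write 7 carry 9
  2×11+9 = 31 → write f carry 1
  5×11+1 = 56 → write 8 carry 3
  remaining carry: 3

0x38f75153c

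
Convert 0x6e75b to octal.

Expand each hex digit to 4 bits: 6=0110 e=1110 7=0111 5=0101 b=1011.
Group the bits in threes: 001 101 110 011 101 011 011 → 1563533.

0o1563533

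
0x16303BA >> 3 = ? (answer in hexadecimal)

3 bits is not a whole number of base-16 digits; in binary: 1011000110000001110111010 >> 3 = 1011000110000001110111.

0x2C6077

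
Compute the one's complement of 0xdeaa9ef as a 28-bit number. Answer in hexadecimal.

0x2155610

Each hex digit d becomes f−d:
  d→2, e→1, a→5, a→5, 9→6, e→1, f→0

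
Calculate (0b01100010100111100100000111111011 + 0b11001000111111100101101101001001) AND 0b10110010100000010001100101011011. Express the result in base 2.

0b100010100000000001100101000000

Add column by column in base 2, right to left:
  1+1 = 0 carry 1
  1+0+1 = 0 carry 1
  0+0+1 = 1
  1+1 = 0 carry 1
  1+0+1 = 0 carry 1
  1+0+1 = 0 carry 1
  1+1+1 = 1 carry 1
  1+0+1 = 0 carry 1
  1+1+1 = 1 carry 1
  0+1+1 = 0 carry 1
  0+0+1 = 1
  0+1 = 1
  0+1 = 1
  0+0 = 0
  1+1 = 0 carry 1
  0+0+1 = 1
  0+0 = 0
  1+1 = 0 carry 1
  1+1+1 = 1 carry 1
  1+1+1 = 1 carry 1
  1+1+1 = 1 carry 1
  0+1+1 = 0 carry 1
  0+1+1 = 0 carry 1
  1+1+1 = 1 carry 1
  0+0+1 = 1
  1+0 = 1
  0+0 = 0
  0+1 = 1
  0+0 = 0
  1+0 = 1
  1+1 = 0 carry 1
  0+1+1 = 0 carry 1
  final carry 1
Sum = 0b100101011100111001001110101000100; now AND with 0b10110010100000010001100101011011:
  100101011100111001001110101000100
& 010110010100000010001100101011011
= 000100010100000000001100101000000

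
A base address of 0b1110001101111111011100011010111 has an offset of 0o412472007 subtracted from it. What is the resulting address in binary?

0b1101101100101010100010011010000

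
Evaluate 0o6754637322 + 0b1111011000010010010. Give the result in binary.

0b110111101110101110111101100100

0o6754637322 = 0b110111101100110011111011010010 in binary.
Add column by column in base 2, right to left:
  0+0 = 0
  1+1 = 0 carry 1
  0+0+1 = 1
  0+0 = 0
  1+1 = 0 carry 1
  0+0+1 = 1
  1+0 = 1
  1+1 = 0 carry 1
  0+0+1 = 1
  1+0 = 1
  1+0 = 1
  1+0 = 1
  1+1 = 0 carry 1
  1+1+1 = 1 carry 1
  0+0+1 = 1
  0+1 = 1
  1+1 = 0 carry 1
  1+1+1 = 1 carry 1
  0+1+1 = 0 carry 1
  0+0+1 = 1
  1+0 = 1
  1+0 = 1
  0+0 = 0
  1+0 = 1
  1+0 = 1
  1+0 = 1
  1+0 = 1
  0+0 = 0
  1+0 = 1
  1+0 = 1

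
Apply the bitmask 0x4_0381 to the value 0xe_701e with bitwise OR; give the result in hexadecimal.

0xe739f

OR each hex digit independently (no carries):
  e|4=e, 7|0=7, 0|3=3, 1|8=9, e|1=f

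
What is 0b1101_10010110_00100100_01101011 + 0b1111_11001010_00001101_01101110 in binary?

Add column by column in base 2, right to left:
  1+0 = 1
  1+1 = 0 carry 1
  0+1+1 = 0 carry 1
  1+1+1 = 1 carry 1
  0+0+1 = 1
  1+1 = 0 carry 1
  1+1+1 = 1 carry 1
  0+0+1 = 1
  0+1 = 1
  0+0 = 0
  1+1 = 0 carry 1
  0+1+1 = 0 carry 1
  0+0+1 = 1
  1+0 = 1
  0+0 = 0
  0+0 = 0
  0+0 = 0
  1+1 = 0 carry 1
  1+0+1 = 0 carry 1
  0+1+1 = 0 carry 1
  1+0+1 = 0 carry 1
  0+0+1 = 1
  0+1 = 1
  1+1 = 0 carry 1
  1+1+1 = 1 carry 1
  0+1+1 = 0 carry 1
  1+1+1 = 1 carry 1
  1+1+1 = 1 carry 1
  final carry 1

0b11101011000000011000111011001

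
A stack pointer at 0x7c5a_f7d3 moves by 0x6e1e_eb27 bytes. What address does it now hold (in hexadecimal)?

Add column by column in base 16, right to left:
  3+7 = a
  d+2 = f
  7+b = 2 carry 1
  f+e+1 = e carry 1
  a+e+1 = 9 carry 1
  5+1+1 = 7
  c+e = a carry 1
  7+6+1 = e

0xea79e2fa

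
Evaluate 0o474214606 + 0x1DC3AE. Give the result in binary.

0b101000011101101110100110100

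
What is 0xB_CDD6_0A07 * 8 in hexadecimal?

0x5E6EB05038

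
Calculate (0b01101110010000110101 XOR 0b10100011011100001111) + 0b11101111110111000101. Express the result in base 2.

0b110111101000011111111

First 0b01101110010000110101 XOR 0b10100011011100001111 = 0b11001101001100111010.
Add column by column in base 2, right to left:
  0+1 = 1
  1+0 = 1
  0+1 = 1
  1+0 = 1
  1+0 = 1
  1+0 = 1
  0+1 = 1
  0+1 = 1
  1+1 = 0 carry 1
  1+0+1 = 0 carry 1
  0+1+1 = 0 carry 1
  0+1+1 = 0 carry 1
  1+1+1 = 1 carry 1
  0+1+1 = 0 carry 1
  1+1+1 = 1 carry 1
  1+1+1 = 1 carry 1
  0+0+1 = 1
  0+1 = 1
  1+1 = 0 carry 1
  1+1+1 = 1 carry 1
  final carry 1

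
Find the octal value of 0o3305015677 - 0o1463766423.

Subtract column by column in base 8:
  7-3 → 4
  7-2 → 5
  6-4 → 2
  5-6 → 7 (borrow)
  1-6-1 → 2 (borrow)
  0-7-1 → 0 (borrow)
  5-3-1 → 1
  0-6 → 2 (borrow)
  3-4-1 → 6 (borrow)
  3-1-1 → 1

0o1621027254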